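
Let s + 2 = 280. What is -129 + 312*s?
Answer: 86607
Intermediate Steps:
s = 278 (s = -2 + 280 = 278)
-129 + 312*s = -129 + 312*278 = -129 + 86736 = 86607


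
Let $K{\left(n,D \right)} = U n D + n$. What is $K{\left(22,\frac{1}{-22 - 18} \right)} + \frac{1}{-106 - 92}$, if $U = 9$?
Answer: $\frac{33749}{1980} \approx 17.045$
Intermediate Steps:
$K{\left(n,D \right)} = n + 9 D n$ ($K{\left(n,D \right)} = 9 n D + n = 9 D n + n = n + 9 D n$)
$K{\left(22,\frac{1}{-22 - 18} \right)} + \frac{1}{-106 - 92} = 22 \left(1 + \frac{9}{-22 - 18}\right) + \frac{1}{-106 - 92} = 22 \left(1 + \frac{9}{-40}\right) + \frac{1}{-198} = 22 \left(1 + 9 \left(- \frac{1}{40}\right)\right) - \frac{1}{198} = 22 \left(1 - \frac{9}{40}\right) - \frac{1}{198} = 22 \cdot \frac{31}{40} - \frac{1}{198} = \frac{341}{20} - \frac{1}{198} = \frac{33749}{1980}$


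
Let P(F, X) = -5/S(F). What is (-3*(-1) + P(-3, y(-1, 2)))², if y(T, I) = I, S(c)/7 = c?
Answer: 4624/441 ≈ 10.485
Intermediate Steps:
S(c) = 7*c
P(F, X) = -5/(7*F) (P(F, X) = -5*1/(7*F) = -5/(7*F))
(-3*(-1) + P(-3, y(-1, 2)))² = (-3*(-1) - 5/7/(-3))² = (3 - 5/7*(-⅓))² = (3 + 5/21)² = (68/21)² = 4624/441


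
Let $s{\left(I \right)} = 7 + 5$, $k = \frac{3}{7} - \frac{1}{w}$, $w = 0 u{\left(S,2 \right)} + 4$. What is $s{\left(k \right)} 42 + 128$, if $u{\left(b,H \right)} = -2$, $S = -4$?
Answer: $632$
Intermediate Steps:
$w = 4$ ($w = 0 \left(-2\right) + 4 = 0 + 4 = 4$)
$k = \frac{5}{28}$ ($k = \frac{3}{7} - \frac{1}{4} = \frac{5}{28} \approx 0.17857$)
$s{\left(I \right)} = 12$
$s{\left(k \right)} 42 + 128 = 12 \cdot 42 + 128 = 504 + 128 = 632$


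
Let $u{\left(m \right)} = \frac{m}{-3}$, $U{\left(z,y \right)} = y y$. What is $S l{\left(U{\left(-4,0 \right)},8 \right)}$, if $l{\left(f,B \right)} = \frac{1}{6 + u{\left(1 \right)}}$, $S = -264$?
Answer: $- \frac{792}{17} \approx -46.588$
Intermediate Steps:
$U{\left(z,y \right)} = y^{2}$
$u{\left(m \right)} = - \frac{m}{3}$ ($u{\left(m \right)} = m \left(- \frac{1}{3}\right) = - \frac{m}{3}$)
$l{\left(f,B \right)} = \frac{3}{17}$ ($l{\left(f,B \right)} = \frac{1}{6 - \frac{1}{3}} = \frac{1}{\frac{17}{3}} = \frac{3}{17}$)
$S l{\left(U{\left(-4,0 \right)},8 \right)} = \left(-264\right) \frac{3}{17} = - \frac{792}{17}$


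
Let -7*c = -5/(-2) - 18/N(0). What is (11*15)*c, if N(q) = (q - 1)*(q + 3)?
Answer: -2805/14 ≈ -200.36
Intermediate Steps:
N(q) = (-1 + q)*(3 + q)
c = -17/14 (c = -(-5/(-2) - 18/(-3 + 0² + 2*0))/7 = -(-5*(-½) - 18/(-3 + 0 + 0))/7 = -(5/2 - 18/(-3))/7 = -(5/2 - 18*(-⅓))/7 = -(5/2 + 6)/7 = -⅐*17/2 = -17/14 ≈ -1.2143)
(11*15)*c = (11*15)*(-17/14) = 165*(-17/14) = -2805/14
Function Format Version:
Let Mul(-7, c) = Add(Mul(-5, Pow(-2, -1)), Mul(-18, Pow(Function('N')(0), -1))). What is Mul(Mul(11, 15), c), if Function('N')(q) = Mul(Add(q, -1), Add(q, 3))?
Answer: Rational(-2805, 14) ≈ -200.36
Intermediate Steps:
Function('N')(q) = Mul(Add(-1, q), Add(3, q))
c = Rational(-17, 14) (c = Mul(Rational(-1, 7), Add(Mul(-5, Pow(-2, -1)), Mul(-18, Pow(Add(-3, Pow(0, 2), Mul(2, 0)), -1)))) = Mul(Rational(-1, 7), Add(Mul(-5, Rational(-1, 2)), Mul(-18, Pow(Add(-3, 0, 0), -1)))) = Mul(Rational(-1, 7), Add(Rational(5, 2), Mul(-18, Pow(-3, -1)))) = Mul(Rational(-1, 7), Add(Rational(5, 2), Mul(-18, Rational(-1, 3)))) = Mul(Rational(-1, 7), Add(Rational(5, 2), 6)) = Mul(Rational(-1, 7), Rational(17, 2)) = Rational(-17, 14) ≈ -1.2143)
Mul(Mul(11, 15), c) = Mul(Mul(11, 15), Rational(-17, 14)) = Mul(165, Rational(-17, 14)) = Rational(-2805, 14)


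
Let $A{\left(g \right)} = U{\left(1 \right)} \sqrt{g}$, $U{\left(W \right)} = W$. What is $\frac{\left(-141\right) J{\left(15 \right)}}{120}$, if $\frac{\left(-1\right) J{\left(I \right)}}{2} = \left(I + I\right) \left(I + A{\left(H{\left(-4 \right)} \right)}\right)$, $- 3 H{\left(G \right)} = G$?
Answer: $\frac{2115}{2} + 47 \sqrt{3} \approx 1138.9$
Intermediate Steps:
$H{\left(G \right)} = - \frac{G}{3}$
$A{\left(g \right)} = \sqrt{g}$ ($A{\left(g \right)} = 1 \sqrt{g} = \sqrt{g}$)
$J{\left(I \right)} = - 4 I \left(I + \frac{2 \sqrt{3}}{3}\right)$ ($J{\left(I \right)} = - 2 \left(I + I\right) \left(I + \sqrt{\left(- \frac{1}{3}\right) \left(-4\right)}\right) = - 2 \cdot 2 I \left(I + \sqrt{\frac{4}{3}}\right) = - 2 \cdot 2 I \left(I + \frac{2 \sqrt{3}}{3}\right) = - 4 I \left(I + \frac{2 \sqrt{3}}{3}\right)$)
$\frac{\left(-141\right) J{\left(15 \right)}}{120} = \frac{\left(-141\right) \left(\left(- \frac{4}{3}\right) 15 \left(2 \sqrt{3} + 3 \cdot 15\right)\right)}{120} = - 141 \left(\left(- \frac{4}{3}\right) 15 \left(2 \sqrt{3} + 45\right)\right) \frac{1}{120} = - 141 \left(\left(- \frac{4}{3}\right) 15 \left(45 + 2 \sqrt{3}\right)\right) \frac{1}{120} = - 141 \left(-900 - 40 \sqrt{3}\right) \frac{1}{120} = \left(126900 + 5640 \sqrt{3}\right) \frac{1}{120} = \frac{2115}{2} + 47 \sqrt{3}$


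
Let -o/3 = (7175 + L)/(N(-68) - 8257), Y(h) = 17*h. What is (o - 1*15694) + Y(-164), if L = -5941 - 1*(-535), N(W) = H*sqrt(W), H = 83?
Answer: -422893603861/22882167 + 293654*I*sqrt(17)/22882167 ≈ -18481.0 + 0.052913*I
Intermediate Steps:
N(W) = 83*sqrt(W)
L = -5406 (L = -5941 + 535 = -5406)
o = -5307/(-8257 + 166*I*sqrt(17)) (o = -3*(7175 - 5406)/(83*sqrt(-68) - 8257) = -5307/(83*(2*I*sqrt(17)) - 8257) = -5307/(166*I*sqrt(17) - 8257) = -5307/(-8257 + 166*I*sqrt(17)) ≈ 0.63834 + 0.052913*I)
(o - 1*15694) + Y(-164) = ((14606633/22882167 + 293654*I*sqrt(17)/22882167) - 1*15694) + 17*(-164) = ((14606633/22882167 + 293654*I*sqrt(17)/22882167) - 15694) - 2788 = (-359098122265/22882167 + 293654*I*sqrt(17)/22882167) - 2788 = -422893603861/22882167 + 293654*I*sqrt(17)/22882167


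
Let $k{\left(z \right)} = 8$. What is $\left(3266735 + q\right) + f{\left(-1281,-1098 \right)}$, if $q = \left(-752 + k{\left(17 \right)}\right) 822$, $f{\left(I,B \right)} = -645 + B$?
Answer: $2653424$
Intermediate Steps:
$q = -611568$ ($q = \left(-752 + 8\right) 822 = \left(-744\right) 822 = -611568$)
$\left(3266735 + q\right) + f{\left(-1281,-1098 \right)} = \left(3266735 - 611568\right) - 1743 = 2655167 - 1743 = 2653424$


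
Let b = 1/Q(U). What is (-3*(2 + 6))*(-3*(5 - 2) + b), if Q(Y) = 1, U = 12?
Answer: 192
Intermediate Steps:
b = 1 (b = 1/1 = 1)
(-3*(2 + 6))*(-3*(5 - 2) + b) = (-3*(2 + 6))*(-3*(5 - 2) + 1) = (-3*8)*(-3*3 + 1) = -24*(-9 + 1) = -24*(-8) = 192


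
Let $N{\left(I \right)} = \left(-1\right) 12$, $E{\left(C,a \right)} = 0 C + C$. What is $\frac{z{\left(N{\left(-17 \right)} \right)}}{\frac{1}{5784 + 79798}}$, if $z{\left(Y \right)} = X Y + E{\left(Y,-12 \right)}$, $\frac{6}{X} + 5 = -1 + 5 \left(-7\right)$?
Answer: $- \frac{35944440}{41} \approx -8.7669 \cdot 10^{5}$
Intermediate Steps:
$E{\left(C,a \right)} = C$ ($E{\left(C,a \right)} = 0 + C = C$)
$N{\left(I \right)} = -12$
$X = - \frac{6}{41}$ ($X = \frac{6}{-5 + \left(-1 + 5 \left(-7\right)\right)} = \frac{6}{-5 - 36} = \frac{6}{-41} = 6 \left(- \frac{1}{41}\right) = - \frac{6}{41} \approx -0.14634$)
$z{\left(Y \right)} = \frac{35 Y}{41}$ ($z{\left(Y \right)} = - \frac{6 Y}{41} + Y = \frac{35 Y}{41}$)
$\frac{z{\left(N{\left(-17 \right)} \right)}}{\frac{1}{5784 + 79798}} = \frac{\frac{35}{41} \left(-12\right)}{\frac{1}{5784 + 79798}} = - \frac{420}{41 \cdot \frac{1}{85582}} = - \frac{420 \frac{1}{\frac{1}{85582}}}{41} = \left(- \frac{420}{41}\right) 85582 = - \frac{35944440}{41}$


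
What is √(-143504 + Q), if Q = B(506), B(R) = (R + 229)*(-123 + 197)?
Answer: I*√89114 ≈ 298.52*I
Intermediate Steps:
B(R) = 16946 + 74*R (B(R) = (229 + R)*74 = 16946 + 74*R)
Q = 54390 (Q = 16946 + 74*506 = 16946 + 37444 = 54390)
√(-143504 + Q) = √(-143504 + 54390) = √(-89114) = I*√89114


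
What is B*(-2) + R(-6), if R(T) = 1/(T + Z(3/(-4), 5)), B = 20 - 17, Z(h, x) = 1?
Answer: -31/5 ≈ -6.2000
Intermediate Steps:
B = 3
R(T) = 1/(1 + T) (R(T) = 1/(T + 1) = 1/(1 + T))
B*(-2) + R(-6) = 3*(-2) + 1/(1 - 6) = -6 + 1/(-5) = -6 - ⅕ = -31/5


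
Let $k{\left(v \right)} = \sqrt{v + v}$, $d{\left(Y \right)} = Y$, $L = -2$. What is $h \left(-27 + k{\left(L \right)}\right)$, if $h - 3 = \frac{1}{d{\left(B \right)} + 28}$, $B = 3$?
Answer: $- \frac{2538}{31} + \frac{188 i}{31} \approx -81.871 + 6.0645 i$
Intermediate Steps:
$k{\left(v \right)} = \sqrt{2} \sqrt{v}$ ($k{\left(v \right)} = \sqrt{2 v} = \sqrt{2} \sqrt{v}$)
$h = \frac{94}{31}$ ($h = 3 + \frac{1}{3 + 28} = 3 + \frac{1}{31} = \frac{94}{31} \approx 3.0323$)
$h \left(-27 + k{\left(L \right)}\right) = \frac{94 \left(-27 + \sqrt{2} \sqrt{-2}\right)}{31} = \frac{94 \left(-27 + \sqrt{2} i \sqrt{2}\right)}{31} = \frac{94 \left(-27 + 2 i\right)}{31} = - \frac{2538}{31} + \frac{188 i}{31}$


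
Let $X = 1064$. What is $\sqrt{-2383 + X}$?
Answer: $i \sqrt{1319} \approx 36.318 i$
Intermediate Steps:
$\sqrt{-2383 + X} = \sqrt{-2383 + 1064} = \sqrt{-1319} = i \sqrt{1319}$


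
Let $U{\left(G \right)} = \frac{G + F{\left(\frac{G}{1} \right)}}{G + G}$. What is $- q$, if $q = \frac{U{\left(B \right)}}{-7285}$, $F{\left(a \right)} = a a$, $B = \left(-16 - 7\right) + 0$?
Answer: $- \frac{11}{7285} \approx -0.00151$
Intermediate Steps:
$B = -23$ ($B = -23 + 0 = -23$)
$F{\left(a \right)} = a^{2}$
$U{\left(G \right)} = \frac{G + G^{2}}{2 G}$ ($U{\left(G \right)} = \frac{G + \left(\frac{G}{1}\right)^{2}}{G + G} = \frac{G + \left(G 1\right)^{2}}{2 G} = \left(G + G^{2}\right) \frac{1}{2 G} = \frac{G + G^{2}}{2 G}$)
$q = \frac{11}{7285}$ ($q = \frac{\frac{1}{2} + \frac{1}{2} \left(-23\right)}{-7285} = \left(\frac{1}{2} - \frac{23}{2}\right) \left(- \frac{1}{7285}\right) = \left(-11\right) \left(- \frac{1}{7285}\right) = \frac{11}{7285} \approx 0.00151$)
$- q = \left(-1\right) \frac{11}{7285} = - \frac{11}{7285}$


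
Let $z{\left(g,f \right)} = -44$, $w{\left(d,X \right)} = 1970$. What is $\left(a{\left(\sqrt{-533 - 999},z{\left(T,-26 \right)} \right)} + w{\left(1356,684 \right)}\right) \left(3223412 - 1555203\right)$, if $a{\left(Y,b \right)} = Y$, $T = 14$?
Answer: $3286371730 + 3336418 i \sqrt{383} \approx 3.2864 \cdot 10^{9} + 6.5295 \cdot 10^{7} i$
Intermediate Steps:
$\left(a{\left(\sqrt{-533 - 999},z{\left(T,-26 \right)} \right)} + w{\left(1356,684 \right)}\right) \left(3223412 - 1555203\right) = \left(\sqrt{-533 - 999} + 1970\right) \left(3223412 - 1555203\right) = \left(\sqrt{-1532} + 1970\right) 1668209 = \left(2 i \sqrt{383} + 1970\right) 1668209 = \left(1970 + 2 i \sqrt{383}\right) 1668209 = 3286371730 + 3336418 i \sqrt{383}$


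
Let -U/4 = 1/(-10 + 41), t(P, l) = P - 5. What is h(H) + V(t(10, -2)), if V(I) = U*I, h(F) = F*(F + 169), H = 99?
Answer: 822472/31 ≈ 26531.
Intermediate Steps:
t(P, l) = -5 + P
U = -4/31 (U = -4/(-10 + 41) = -4/31 ≈ -0.12903)
h(F) = F*(169 + F)
V(I) = -4*I/31
h(H) + V(t(10, -2)) = 99*(169 + 99) - 4*(-5 + 10)/31 = 99*268 - 4/31*5 = 26532 - 20/31 = 822472/31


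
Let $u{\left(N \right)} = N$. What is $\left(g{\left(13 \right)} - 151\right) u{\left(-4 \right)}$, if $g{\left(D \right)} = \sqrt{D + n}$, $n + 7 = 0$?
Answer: $604 - 4 \sqrt{6} \approx 594.2$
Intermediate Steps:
$n = -7$ ($n = -7 + 0 = -7$)
$g{\left(D \right)} = \sqrt{-7 + D}$ ($g{\left(D \right)} = \sqrt{D - 7} = \sqrt{-7 + D}$)
$\left(g{\left(13 \right)} - 151\right) u{\left(-4 \right)} = \left(\sqrt{-7 + 13} - 151\right) \left(-4\right) = \left(\sqrt{6} - 151\right) \left(-4\right) = \left(-151 + \sqrt{6}\right) \left(-4\right) = 604 - 4 \sqrt{6}$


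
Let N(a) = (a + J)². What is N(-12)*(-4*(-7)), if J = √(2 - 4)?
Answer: 3976 - 672*I*√2 ≈ 3976.0 - 950.35*I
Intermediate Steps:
J = I*√2 (J = √(-2) = I*√2 ≈ 1.4142*I)
N(a) = (a + I*√2)²
N(-12)*(-4*(-7)) = (-12 + I*√2)²*(-4*(-7)) = (-12 + I*√2)²*28 = 28*(-12 + I*√2)²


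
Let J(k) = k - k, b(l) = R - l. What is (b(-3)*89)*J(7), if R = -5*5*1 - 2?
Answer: 0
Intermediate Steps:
R = -27 (R = -25*1 - 2 = -25 - 2 = -27)
b(l) = -27 - l
J(k) = 0
(b(-3)*89)*J(7) = ((-27 - 1*(-3))*89)*0 = ((-27 + 3)*89)*0 = -24*89*0 = -2136*0 = 0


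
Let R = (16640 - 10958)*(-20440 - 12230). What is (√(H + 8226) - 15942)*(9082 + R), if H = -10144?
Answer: 2959183660236 - 185621858*I*√1918 ≈ 2.9592e+12 - 8.1293e+9*I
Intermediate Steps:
R = -185630940 (R = 5682*(-32670) = -185630940)
(√(H + 8226) - 15942)*(9082 + R) = (√(-10144 + 8226) - 15942)*(9082 - 185630940) = (√(-1918) - 15942)*(-185621858) = (I*√1918 - 15942)*(-185621858) = (-15942 + I*√1918)*(-185621858) = 2959183660236 - 185621858*I*√1918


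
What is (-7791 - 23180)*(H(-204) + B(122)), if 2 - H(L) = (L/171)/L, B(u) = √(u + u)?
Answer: -10561111/171 - 61942*√61 ≈ -5.4554e+5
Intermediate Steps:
B(u) = √2*√u (B(u) = √(2*u) = √2*√u)
H(L) = 341/171 (H(L) = 2 - L/171/L = 2 - 1*1/171 = 2 - 1/171 = 341/171)
(-7791 - 23180)*(H(-204) + B(122)) = (-7791 - 23180)*(341/171 + √2*√122) = -30971*(341/171 + 2*√61) = -10561111/171 - 61942*√61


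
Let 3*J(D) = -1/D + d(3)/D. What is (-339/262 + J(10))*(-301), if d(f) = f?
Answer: 1451723/3930 ≈ 369.40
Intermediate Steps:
J(D) = 2/(3*D) (J(D) = (-1/D + 3/D)/3 = (2/D)/3 = 2/(3*D))
(-339/262 + J(10))*(-301) = (-339/262 + (⅔)/10)*(-301) = (-339*1/262 + (⅔)*(⅒))*(-301) = (-339/262 + 1/15)*(-301) = -4823/3930*(-301) = 1451723/3930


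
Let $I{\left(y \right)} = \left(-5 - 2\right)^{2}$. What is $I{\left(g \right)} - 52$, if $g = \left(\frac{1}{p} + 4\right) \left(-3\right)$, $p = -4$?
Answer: $-3$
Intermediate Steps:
$g = - \frac{45}{4}$ ($g = \left(\frac{1}{-4} + 4\right) \left(-3\right) = \left(- \frac{1}{4} + 4\right) \left(-3\right) = \frac{15}{4} \left(-3\right) = - \frac{45}{4} \approx -11.25$)
$I{\left(y \right)} = 49$ ($I{\left(y \right)} = \left(-7\right)^{2} = 49$)
$I{\left(g \right)} - 52 = 49 - 52 = -3$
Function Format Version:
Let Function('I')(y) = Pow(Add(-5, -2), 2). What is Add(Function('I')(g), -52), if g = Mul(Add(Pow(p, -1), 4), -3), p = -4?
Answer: -3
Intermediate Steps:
g = Rational(-45, 4) (g = Mul(Add(Pow(-4, -1), 4), -3) = Mul(Add(Rational(-1, 4), 4), -3) = Mul(Rational(15, 4), -3) = Rational(-45, 4) ≈ -11.250)
Function('I')(y) = 49 (Function('I')(y) = Pow(-7, 2) = 49)
Add(Function('I')(g), -52) = Add(49, -52) = -3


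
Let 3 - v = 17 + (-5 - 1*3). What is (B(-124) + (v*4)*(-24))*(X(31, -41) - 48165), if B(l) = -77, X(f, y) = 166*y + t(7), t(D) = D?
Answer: -27427036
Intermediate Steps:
X(f, y) = 7 + 166*y (X(f, y) = 166*y + 7 = 7 + 166*y)
v = -6 (v = 3 - (17 + (-5 - 1*3)) = 3 - (17 + (-5 - 3)) = 3 - (17 - 8) = 3 - 1*9 = 3 - 9 = -6)
(B(-124) + (v*4)*(-24))*(X(31, -41) - 48165) = (-77 - 6*4*(-24))*((7 + 166*(-41)) - 48165) = (-77 - 24*(-24))*((7 - 6806) - 48165) = (-77 + 576)*(-6799 - 48165) = 499*(-54964) = -27427036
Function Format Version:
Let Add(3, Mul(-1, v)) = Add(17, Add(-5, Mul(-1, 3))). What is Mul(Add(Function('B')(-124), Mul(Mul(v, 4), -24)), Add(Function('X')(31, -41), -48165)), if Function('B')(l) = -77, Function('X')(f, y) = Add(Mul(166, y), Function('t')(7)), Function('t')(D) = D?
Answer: -27427036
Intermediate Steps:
Function('X')(f, y) = Add(7, Mul(166, y)) (Function('X')(f, y) = Add(Mul(166, y), 7) = Add(7, Mul(166, y)))
v = -6 (v = Add(3, Mul(-1, Add(17, Add(-5, Mul(-1, 3))))) = Add(3, Mul(-1, Add(17, Add(-5, -3)))) = Add(3, Mul(-1, Add(17, -8))) = Add(3, Mul(-1, 9)) = Add(3, -9) = -6)
Mul(Add(Function('B')(-124), Mul(Mul(v, 4), -24)), Add(Function('X')(31, -41), -48165)) = Mul(Add(-77, Mul(Mul(-6, 4), -24)), Add(Add(7, Mul(166, -41)), -48165)) = Mul(Add(-77, Mul(-24, -24)), Add(Add(7, -6806), -48165)) = Mul(Add(-77, 576), Add(-6799, -48165)) = Mul(499, -54964) = -27427036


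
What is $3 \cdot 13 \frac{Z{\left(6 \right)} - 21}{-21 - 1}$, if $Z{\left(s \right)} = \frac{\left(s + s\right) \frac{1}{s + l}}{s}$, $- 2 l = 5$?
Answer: $\frac{507}{14} \approx 36.214$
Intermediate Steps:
$l = - \frac{5}{2}$ ($l = \left(- \frac{1}{2}\right) 5 = - \frac{5}{2} \approx -2.5$)
$Z{\left(s \right)} = \frac{2}{- \frac{5}{2} + s}$ ($Z{\left(s \right)} = \frac{\left(s + s\right) \frac{1}{s - \frac{5}{2}}}{s} = \frac{2 s \frac{1}{- \frac{5}{2} + s}}{s} = \frac{2}{- \frac{5}{2} + s}$)
$3 \cdot 13 \frac{Z{\left(6 \right)} - 21}{-21 - 1} = 3 \cdot 13 \frac{\frac{4}{-5 + 2 \cdot 6} - 21}{-21 - 1} = 39 \frac{\frac{4}{-5 + 12} - 21}{-22} = 39 \left(\frac{4}{7} - 21\right) \left(- \frac{1}{22}\right) = 39 \left(\left(- \frac{143}{7}\right) \left(- \frac{1}{22}\right)\right) = 39 \cdot \frac{13}{14} = \frac{507}{14}$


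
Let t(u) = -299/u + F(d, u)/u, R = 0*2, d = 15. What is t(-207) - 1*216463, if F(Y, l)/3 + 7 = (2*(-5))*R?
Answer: -44807521/207 ≈ -2.1646e+5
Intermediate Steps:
R = 0
F(Y, l) = -21 (F(Y, l) = -21 + 3*((2*(-5))*0) = -21 + 3*(-10*0) = -21 + 3*0 = -21 + 0 = -21)
t(u) = -320/u (t(u) = -299/u - 21/u = -320/u)
t(-207) - 1*216463 = -320/(-207) - 1*216463 = -320*(-1/207) - 216463 = 320/207 - 216463 = -44807521/207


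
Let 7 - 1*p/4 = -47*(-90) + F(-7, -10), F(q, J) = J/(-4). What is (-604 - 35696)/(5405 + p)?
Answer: 36300/11497 ≈ 3.1573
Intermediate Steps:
F(q, J) = -J/4 (F(q, J) = J*(-¼) = -J/4)
p = -16902 (p = 28 - 4*(-47*(-90) - ¼*(-10)) = 28 - 4*(4230 + 5/2) = 28 - 4*8465/2 = 28 - 16930 = -16902)
(-604 - 35696)/(5405 + p) = (-604 - 35696)/(5405 - 16902) = -36300/(-11497) = -36300*(-1/11497) = 36300/11497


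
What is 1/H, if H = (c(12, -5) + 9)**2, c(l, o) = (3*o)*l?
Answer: 1/29241 ≈ 3.4199e-5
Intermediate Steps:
c(l, o) = 3*l*o
H = 29241 (H = (3*12*(-5) + 9)**2 = (-180 + 9)**2 = (-171)**2 = 29241)
1/H = 1/29241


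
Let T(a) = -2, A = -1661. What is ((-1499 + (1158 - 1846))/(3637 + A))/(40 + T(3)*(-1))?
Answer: -729/27664 ≈ -0.026352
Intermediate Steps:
((-1499 + (1158 - 1846))/(3637 + A))/(40 + T(3)*(-1)) = ((-1499 + (1158 - 1846))/(3637 - 1661))/(40 - 2*(-1)) = ((-1499 - 688)/1976)/(40 + 2) = -2187*1/1976/42 = -2187/1976*1/42 = -729/27664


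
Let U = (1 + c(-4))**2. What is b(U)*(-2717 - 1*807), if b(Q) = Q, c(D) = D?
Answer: -31716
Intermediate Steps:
U = 9 (U = (1 - 4)**2 = (-3)**2 = 9)
b(U)*(-2717 - 1*807) = 9*(-2717 - 1*807) = 9*(-2717 - 807) = 9*(-3524) = -31716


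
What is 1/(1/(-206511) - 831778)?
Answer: -206511/171771306559 ≈ -1.2022e-6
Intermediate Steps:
1/(1/(-206511) - 831778) = 1/(-1/206511 - 831778) = 1/(-171771306559/206511) = -206511/171771306559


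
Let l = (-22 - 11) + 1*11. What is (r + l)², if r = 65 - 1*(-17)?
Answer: 3600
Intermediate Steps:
l = -22 (l = -33 + 11 = -22)
r = 82 (r = 65 + 17 = 82)
(r + l)² = (82 - 22)² = 60² = 3600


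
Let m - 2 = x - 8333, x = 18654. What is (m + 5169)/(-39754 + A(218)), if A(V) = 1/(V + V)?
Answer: -2251504/5777581 ≈ -0.38970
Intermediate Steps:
A(V) = 1/(2*V)
m = 10323 (m = 2 + (18654 - 8333) = 2 + 10321 = 10323)
(m + 5169)/(-39754 + A(218)) = (10323 + 5169)/(-39754 + (½)/218) = 15492/(-39754 + (½)*(1/218)) = 15492/(-39754 + 1/436) = 15492/(-17332743/436) = 15492*(-436/17332743) = -2251504/5777581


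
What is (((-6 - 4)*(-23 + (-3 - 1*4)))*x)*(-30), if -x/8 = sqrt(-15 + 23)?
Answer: 144000*sqrt(2) ≈ 2.0365e+5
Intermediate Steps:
x = -16*sqrt(2) (x = -8*sqrt(-15 + 23) = -16*sqrt(2) ≈ -22.627)
(((-6 - 4)*(-23 + (-3 - 1*4)))*x)*(-30) = (((-6 - 4)*(-23 + (-3 - 1*4)))*(-16*sqrt(2)))*(-30) = ((-10*(-23 + (-3 - 4)))*(-16*sqrt(2)))*(-30) = ((-10*(-23 - 7))*(-16*sqrt(2)))*(-30) = ((-10*(-30))*(-16*sqrt(2)))*(-30) = (300*(-16*sqrt(2)))*(-30) = -4800*sqrt(2)*(-30) = 144000*sqrt(2)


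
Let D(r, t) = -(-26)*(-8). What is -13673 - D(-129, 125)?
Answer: -13465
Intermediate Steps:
D(r, t) = -208 (D(r, t) = -1*208 = -208)
-13673 - D(-129, 125) = -13673 - 1*(-208) = -13673 + 208 = -13465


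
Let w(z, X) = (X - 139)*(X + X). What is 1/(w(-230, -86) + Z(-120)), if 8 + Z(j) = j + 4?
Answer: 1/38576 ≈ 2.5923e-5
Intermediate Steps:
Z(j) = -4 + j (Z(j) = -8 + (j + 4) = -8 + (4 + j) = -4 + j)
w(z, X) = 2*X*(-139 + X) (w(z, X) = (-139 + X)*(2*X) = 2*X*(-139 + X))
1/(w(-230, -86) + Z(-120)) = 1/(2*(-86)*(-139 - 86) + (-4 - 120)) = 1/(2*(-86)*(-225) - 124) = 1/(38700 - 124) = 1/38576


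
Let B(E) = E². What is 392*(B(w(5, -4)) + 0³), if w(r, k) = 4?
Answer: 6272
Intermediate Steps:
392*(B(w(5, -4)) + 0³) = 392*(4² + 0³) = 392*(16 + 0) = 392*16 = 6272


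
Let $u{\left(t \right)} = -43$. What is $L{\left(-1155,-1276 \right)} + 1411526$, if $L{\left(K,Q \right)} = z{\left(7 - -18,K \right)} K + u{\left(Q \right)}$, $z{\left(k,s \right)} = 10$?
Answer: $1399933$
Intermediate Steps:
$L{\left(K,Q \right)} = -43 + 10 K$ ($L{\left(K,Q \right)} = 10 K - 43 = -43 + 10 K$)
$L{\left(-1155,-1276 \right)} + 1411526 = \left(-43 + 10 \left(-1155\right)\right) + 1411526 = \left(-43 - 11550\right) + 1411526 = -11593 + 1411526 = 1399933$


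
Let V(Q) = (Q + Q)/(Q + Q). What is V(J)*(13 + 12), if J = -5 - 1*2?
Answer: 25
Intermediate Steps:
J = -7 (J = -5 - 2 = -7)
V(Q) = 1 (V(Q) = (2*Q)/((2*Q)) = (2*Q)*(1/(2*Q)) = 1)
V(J)*(13 + 12) = 1*(13 + 12) = 1*25 = 25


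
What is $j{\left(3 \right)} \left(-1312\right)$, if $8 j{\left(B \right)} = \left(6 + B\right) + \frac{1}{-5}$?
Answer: $- \frac{7216}{5} \approx -1443.2$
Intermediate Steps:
$j{\left(B \right)} = \frac{29}{40} + \frac{B}{8}$ ($j{\left(B \right)} = \frac{\left(6 + B\right) + \frac{1}{-5}}{8} = \frac{\left(6 + B\right) - \frac{1}{5}}{8} = \frac{\frac{29}{5} + B}{8} = \frac{29}{40} + \frac{B}{8}$)
$j{\left(3 \right)} \left(-1312\right) = \left(\frac{29}{40} + \frac{1}{8} \cdot 3\right) \left(-1312\right) = \left(\frac{29}{40} + \frac{3}{8}\right) \left(-1312\right) = \frac{11}{10} \left(-1312\right) = - \frac{7216}{5}$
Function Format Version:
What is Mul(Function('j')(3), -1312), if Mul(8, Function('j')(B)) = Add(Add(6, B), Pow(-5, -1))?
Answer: Rational(-7216, 5) ≈ -1443.2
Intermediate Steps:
Function('j')(B) = Add(Rational(29, 40), Mul(Rational(1, 8), B)) (Function('j')(B) = Mul(Rational(1, 8), Add(Add(6, B), Pow(-5, -1))) = Mul(Rational(1, 8), Add(Add(6, B), Rational(-1, 5))) = Mul(Rational(1, 8), Add(Rational(29, 5), B)) = Add(Rational(29, 40), Mul(Rational(1, 8), B)))
Mul(Function('j')(3), -1312) = Mul(Add(Rational(29, 40), Mul(Rational(1, 8), 3)), -1312) = Mul(Add(Rational(29, 40), Rational(3, 8)), -1312) = Mul(Rational(11, 10), -1312) = Rational(-7216, 5)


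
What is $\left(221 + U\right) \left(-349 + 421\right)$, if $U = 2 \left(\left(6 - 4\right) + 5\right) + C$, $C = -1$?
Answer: $16848$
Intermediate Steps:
$U = 13$ ($U = 2 \left(\left(6 - 4\right) + 5\right) - 1 = 2 \left(2 + 5\right) - 1 = 2 \cdot 7 - 1 = 14 - 1 = 13$)
$\left(221 + U\right) \left(-349 + 421\right) = \left(221 + 13\right) \left(-349 + 421\right) = 234 \cdot 72 = 16848$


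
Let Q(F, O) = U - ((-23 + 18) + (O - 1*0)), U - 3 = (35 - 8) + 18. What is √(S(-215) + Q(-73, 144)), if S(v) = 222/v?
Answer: I*√4254205/215 ≈ 9.5934*I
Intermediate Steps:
U = 48 (U = 3 + ((35 - 8) + 18) = 3 + (27 + 18) = 3 + 45 = 48)
Q(F, O) = 53 - O (Q(F, O) = 48 - ((-23 + 18) + (O - 1*0)) = 48 - (-5 + (O + 0)) = 48 - (-5 + O) = 48 + (5 - O) = 53 - O)
√(S(-215) + Q(-73, 144)) = √(222/(-215) + (53 - 1*144)) = √(222*(-1/215) + (53 - 144)) = √(-222/215 - 91) = √(-19787/215) = I*√4254205/215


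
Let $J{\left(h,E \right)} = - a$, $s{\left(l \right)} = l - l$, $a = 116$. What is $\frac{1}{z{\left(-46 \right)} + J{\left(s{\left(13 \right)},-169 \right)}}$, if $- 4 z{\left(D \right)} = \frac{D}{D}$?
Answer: $- \frac{4}{465} \approx -0.0086021$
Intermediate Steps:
$s{\left(l \right)} = 0$
$z{\left(D \right)} = - \frac{1}{4}$ ($z{\left(D \right)} = - \frac{D \frac{1}{D}}{4} = \left(- \frac{1}{4}\right) 1 = - \frac{1}{4}$)
$J{\left(h,E \right)} = -116$ ($J{\left(h,E \right)} = \left(-1\right) 116 = -116$)
$\frac{1}{z{\left(-46 \right)} + J{\left(s{\left(13 \right)},-169 \right)}} = \frac{1}{- \frac{1}{4} - 116} = \frac{1}{- \frac{465}{4}} = - \frac{4}{465}$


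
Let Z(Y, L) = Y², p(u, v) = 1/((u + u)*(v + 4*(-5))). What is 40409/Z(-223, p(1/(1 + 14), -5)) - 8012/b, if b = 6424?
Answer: -34710333/79864774 ≈ -0.43461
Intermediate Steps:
p(u, v) = 1/(2*u*(-20 + v)) (p(u, v) = 1/((2*u)*(v - 20)) = 1/((2*u)*(-20 + v)) = 1/(2*u*(-20 + v)))
40409/Z(-223, p(1/(1 + 14), -5)) - 8012/b = 40409/((-223)²) - 8012/6424 = 40409/49729 - 8012*1/6424 = 40409*(1/49729) - 2003/1606 = 40409/49729 - 2003/1606 = -34710333/79864774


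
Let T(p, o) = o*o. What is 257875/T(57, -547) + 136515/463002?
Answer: 53414385795/46178121806 ≈ 1.1567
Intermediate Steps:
T(p, o) = o²
257875/T(57, -547) + 136515/463002 = 257875/((-547)²) + 136515/463002 = 257875/299209 + 136515*(1/463002) = 257875*(1/299209) + 45505/154334 = 257875/299209 + 45505/154334 = 53414385795/46178121806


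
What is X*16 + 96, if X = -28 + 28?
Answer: 96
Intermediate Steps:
X = 0
X*16 + 96 = 0*16 + 96 = 0 + 96 = 96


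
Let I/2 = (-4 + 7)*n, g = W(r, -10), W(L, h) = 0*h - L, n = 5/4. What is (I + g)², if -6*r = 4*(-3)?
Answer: 121/4 ≈ 30.250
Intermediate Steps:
r = 2 (r = -2*(-3)/3 = -⅙*(-12) = 2)
n = 5/4 (n = 5*(¼) = 5/4 ≈ 1.2500)
W(L, h) = -L (W(L, h) = 0 - L = -L)
g = -2 (g = -1*2 = -2)
I = 15/2 (I = 2*((-4 + 7)*(5/4)) = 2*(3*(5/4)) = 2*(15/4) = 15/2 ≈ 7.5000)
(I + g)² = (15/2 - 2)² = (11/2)² = 121/4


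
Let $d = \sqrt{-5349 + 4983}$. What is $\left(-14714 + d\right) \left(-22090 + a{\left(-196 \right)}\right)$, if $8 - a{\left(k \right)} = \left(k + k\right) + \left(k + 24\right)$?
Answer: $316615852 - 21518 i \sqrt{366} \approx 3.1662 \cdot 10^{8} - 4.1166 \cdot 10^{5} i$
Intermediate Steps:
$d = i \sqrt{366}$ ($d = \sqrt{-366} = i \sqrt{366} \approx 19.131 i$)
$a{\left(k \right)} = -16 - 3 k$ ($a{\left(k \right)} = 8 - \left(\left(k + k\right) + \left(k + 24\right)\right) = 8 - \left(2 k + \left(24 + k\right)\right) = 8 - \left(24 + 3 k\right) = -16 - 3 k$)
$\left(-14714 + d\right) \left(-22090 + a{\left(-196 \right)}\right) = \left(-14714 + i \sqrt{366}\right) \left(-22090 - -572\right) = \left(-14714 + i \sqrt{366}\right) \left(-22090 + \left(-16 + 588\right)\right) = \left(-14714 + i \sqrt{366}\right) \left(-22090 + 572\right) = \left(-14714 + i \sqrt{366}\right) \left(-21518\right) = 316615852 - 21518 i \sqrt{366}$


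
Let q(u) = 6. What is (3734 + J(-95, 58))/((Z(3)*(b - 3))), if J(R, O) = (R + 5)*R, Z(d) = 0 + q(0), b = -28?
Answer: -6142/93 ≈ -66.043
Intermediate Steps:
Z(d) = 6 (Z(d) = 0 + 6 = 6)
J(R, O) = R*(5 + R) (J(R, O) = (5 + R)*R = R*(5 + R))
(3734 + J(-95, 58))/((Z(3)*(b - 3))) = (3734 - 95*(5 - 95))/((6*(-28 - 3))) = (3734 - 95*(-90))/((6*(-31))) = (3734 + 8550)/(-186) = 12284*(-1/186) = -6142/93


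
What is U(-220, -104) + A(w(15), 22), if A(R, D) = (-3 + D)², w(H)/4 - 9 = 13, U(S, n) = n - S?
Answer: 477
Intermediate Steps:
w(H) = 88 (w(H) = 36 + 4*13 = 36 + 52 = 88)
U(-220, -104) + A(w(15), 22) = (-104 - 1*(-220)) + (-3 + 22)² = (-104 + 220) + 19² = 116 + 361 = 477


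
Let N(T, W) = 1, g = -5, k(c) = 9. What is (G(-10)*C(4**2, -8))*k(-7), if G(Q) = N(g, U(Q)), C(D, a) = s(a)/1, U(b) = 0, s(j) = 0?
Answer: 0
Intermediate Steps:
C(D, a) = 0 (C(D, a) = 0/1 = 0*1 = 0)
G(Q) = 1
(G(-10)*C(4**2, -8))*k(-7) = (1*0)*9 = 0*9 = 0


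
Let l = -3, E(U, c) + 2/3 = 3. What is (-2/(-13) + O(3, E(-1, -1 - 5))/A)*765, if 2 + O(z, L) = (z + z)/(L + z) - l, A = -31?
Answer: 210375/3224 ≈ 65.253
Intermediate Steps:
E(U, c) = 7/3 (E(U, c) = -⅔ + 3 = 7/3)
O(z, L) = 1 + 2*z/(L + z) (O(z, L) = -2 + ((z + z)/(L + z) - 1*(-3)) = -2 + ((2*z)/(L + z) + 3) = -2 + (2*z/(L + z) + 3) = -2 + (3 + 2*z/(L + z)) = 1 + 2*z/(L + z))
(-2/(-13) + O(3, E(-1, -1 - 5))/A)*765 = (-2/(-13) + ((7/3 + 3*3)/(7/3 + 3))/(-31))*765 = (-2*(-1/13) + ((7/3 + 9)/(16/3))*(-1/31))*765 = (2/13 + ((3/16)*(34/3))*(-1/31))*765 = (2/13 + (17/8)*(-1/31))*765 = (2/13 - 17/248)*765 = (275/3224)*765 = 210375/3224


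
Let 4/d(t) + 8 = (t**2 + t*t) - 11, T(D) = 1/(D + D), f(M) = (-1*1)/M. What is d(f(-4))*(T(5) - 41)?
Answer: 6544/755 ≈ 8.6675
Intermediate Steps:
f(M) = -1/M
T(D) = 1/(2*D)
d(t) = 4/(-19 + 2*t**2) (d(t) = 4/(-8 + ((t**2 + t*t) - 11)) = 4/(-8 + ((t**2 + t**2) - 11)) = 4/(-8 + (2*t**2 - 11)) = 4/(-8 + (-11 + 2*t**2)) = 4/(-19 + 2*t**2))
d(f(-4))*(T(5) - 41) = (4/(-19 + 2*(-1/(-4))**2))*((1/2)/5 - 41) = (4/(-19 + 2*(-1*(-1/4))**2))*((1/2)*(1/5) - 41) = (4/(-19 + 2*(1/4)**2))*(1/10 - 41) = (4/(-19 + 2*(1/16)))*(-409/10) = (4/(-19 + 1/8))*(-409/10) = (4/(-151/8))*(-409/10) = (4*(-8/151))*(-409/10) = -32/151*(-409/10) = 6544/755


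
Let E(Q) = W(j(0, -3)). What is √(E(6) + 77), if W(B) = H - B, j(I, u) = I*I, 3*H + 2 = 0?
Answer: √687/3 ≈ 8.7369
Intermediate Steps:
H = -⅔ (H = -⅔ + (⅓)*0 = -⅔ + 0 = -⅔ ≈ -0.66667)
j(I, u) = I²
W(B) = -⅔ - B
E(Q) = -⅔ (E(Q) = -⅔ - 1*0² = -⅔ - 1*0 = -⅔ + 0 = -⅔)
√(E(6) + 77) = √(-⅔ + 77) = √(229/3) = √687/3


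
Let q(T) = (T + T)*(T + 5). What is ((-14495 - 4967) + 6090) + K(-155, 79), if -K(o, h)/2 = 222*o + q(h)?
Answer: 28904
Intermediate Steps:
q(T) = 2*T*(5 + T) (q(T) = (2*T)*(5 + T) = 2*T*(5 + T))
K(o, h) = -444*o - 4*h*(5 + h) (K(o, h) = -2*(222*o + 2*h*(5 + h)) = -444*o - 4*h*(5 + h))
((-14495 - 4967) + 6090) + K(-155, 79) = ((-14495 - 4967) + 6090) + (-444*(-155) - 4*79*(5 + 79)) = (-19462 + 6090) + (68820 - 4*79*84) = -13372 + (68820 - 26544) = -13372 + 42276 = 28904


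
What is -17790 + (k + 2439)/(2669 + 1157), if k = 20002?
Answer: -68042099/3826 ≈ -17784.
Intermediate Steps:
-17790 + (k + 2439)/(2669 + 1157) = -17790 + (20002 + 2439)/(2669 + 1157) = -17790 + 22441/3826 = -68042099/3826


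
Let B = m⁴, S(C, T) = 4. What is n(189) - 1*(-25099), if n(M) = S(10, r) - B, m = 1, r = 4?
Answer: 25102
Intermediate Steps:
B = 1 (B = 1⁴ = 1)
n(M) = 3 (n(M) = 4 - 1*1 = 4 - 1 = 3)
n(189) - 1*(-25099) = 3 - 1*(-25099) = 3 + 25099 = 25102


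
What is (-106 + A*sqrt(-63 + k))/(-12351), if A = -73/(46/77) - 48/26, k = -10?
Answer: 106/12351 + 74177*I*sqrt(73)/7385898 ≈ 0.0085823 + 0.085808*I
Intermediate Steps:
A = -74177/598 (A = -73/(46*(1/77)) - 48*1/26 = -73/46/77 - 24/13 = -73*77/46 - 24/13 = -5621/46 - 24/13 = -74177/598 ≈ -124.04)
(-106 + A*sqrt(-63 + k))/(-12351) = (-106 - 74177*sqrt(-63 - 10)/598)/(-12351) = (-106 - 74177*I*sqrt(73)/598)*(-1/12351) = 106/12351 + 74177*I*sqrt(73)/7385898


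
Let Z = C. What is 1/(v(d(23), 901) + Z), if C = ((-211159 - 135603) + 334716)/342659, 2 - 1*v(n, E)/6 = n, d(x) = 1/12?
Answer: 685318/7857065 ≈ 0.087223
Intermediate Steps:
d(x) = 1/12
v(n, E) = 12 - 6*n
C = -12046/342659 (C = (-346762 + 334716)*(1/342659) = -12046*1/342659 = -12046/342659 ≈ -0.035154)
Z = -12046/342659 ≈ -0.035154
1/(v(d(23), 901) + Z) = 1/((12 - 6*1/12) - 12046/342659) = 1/((12 - 1/2) - 12046/342659) = 1/(23/2 - 12046/342659) = 1/(7857065/685318) = 685318/7857065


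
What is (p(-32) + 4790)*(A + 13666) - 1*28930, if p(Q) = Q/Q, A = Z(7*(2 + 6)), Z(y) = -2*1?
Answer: 65435294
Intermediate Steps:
Z(y) = -2
A = -2
p(Q) = 1
(p(-32) + 4790)*(A + 13666) - 1*28930 = (1 + 4790)*(-2 + 13666) - 1*28930 = 4791*13664 - 28930 = 65464224 - 28930 = 65435294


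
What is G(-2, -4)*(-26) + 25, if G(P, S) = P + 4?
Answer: -27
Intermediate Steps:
G(P, S) = 4 + P
G(-2, -4)*(-26) + 25 = (4 - 2)*(-26) + 25 = 2*(-26) + 25 = -52 + 25 = -27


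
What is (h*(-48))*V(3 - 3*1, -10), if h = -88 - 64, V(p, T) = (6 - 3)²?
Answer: 65664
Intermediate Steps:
V(p, T) = 9 (V(p, T) = 3² = 9)
h = -152
(h*(-48))*V(3 - 3*1, -10) = -152*(-48)*9 = 7296*9 = 65664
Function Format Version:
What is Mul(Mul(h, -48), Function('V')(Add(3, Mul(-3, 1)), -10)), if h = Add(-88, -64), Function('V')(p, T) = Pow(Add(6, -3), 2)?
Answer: 65664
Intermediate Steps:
Function('V')(p, T) = 9 (Function('V')(p, T) = Pow(3, 2) = 9)
h = -152
Mul(Mul(h, -48), Function('V')(Add(3, Mul(-3, 1)), -10)) = Mul(Mul(-152, -48), 9) = Mul(7296, 9) = 65664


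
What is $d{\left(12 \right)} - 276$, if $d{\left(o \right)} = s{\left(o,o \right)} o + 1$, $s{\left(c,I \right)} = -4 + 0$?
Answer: $-323$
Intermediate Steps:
$s{\left(c,I \right)} = -4$
$d{\left(o \right)} = 1 - 4 o$ ($d{\left(o \right)} = - 4 o + 1 = 1 - 4 o$)
$d{\left(12 \right)} - 276 = \left(1 - 48\right) - 276 = -47 - 276 = -323$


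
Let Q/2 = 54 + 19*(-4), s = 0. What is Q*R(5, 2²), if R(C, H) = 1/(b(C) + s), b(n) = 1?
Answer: -44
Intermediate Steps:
Q = -44 (Q = 2*(54 + 19*(-4)) = 2*(54 - 76) = 2*(-22) = -44)
R(C, H) = 1 (R(C, H) = 1/(1 + 0) = 1/1 = 1)
Q*R(5, 2²) = -44*1 = -44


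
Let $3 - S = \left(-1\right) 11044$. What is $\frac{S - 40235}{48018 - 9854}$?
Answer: $- \frac{7297}{9541} \approx -0.7648$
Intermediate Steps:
$S = 11047$ ($S = 3 - \left(-1\right) 11044 = 3 - -11044 = 3 + 11044 = 11047$)
$\frac{S - 40235}{48018 - 9854} = \frac{11047 - 40235}{48018 - 9854} = - \frac{29188}{38164} = \left(-29188\right) \frac{1}{38164} = - \frac{7297}{9541}$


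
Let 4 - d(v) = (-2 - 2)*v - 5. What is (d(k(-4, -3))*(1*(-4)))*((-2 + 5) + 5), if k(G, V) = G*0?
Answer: -288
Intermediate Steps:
k(G, V) = 0
d(v) = 9 + 4*v (d(v) = 4 - ((-2 - 2)*v - 5) = 4 - (-4*v - 5) = 4 - (-5 - 4*v) = 4 + (5 + 4*v) = 9 + 4*v)
(d(k(-4, -3))*(1*(-4)))*((-2 + 5) + 5) = ((9 + 4*0)*(1*(-4)))*((-2 + 5) + 5) = ((9 + 0)*(-4))*(3 + 5) = (9*(-4))*8 = -36*8 = -288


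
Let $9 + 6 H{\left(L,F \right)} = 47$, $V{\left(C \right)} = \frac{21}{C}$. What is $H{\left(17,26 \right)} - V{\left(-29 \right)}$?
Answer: $\frac{614}{87} \approx 7.0575$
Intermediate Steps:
$H{\left(L,F \right)} = \frac{19}{3}$ ($H{\left(L,F \right)} = - \frac{3}{2} + \frac{1}{6} \cdot 47 = - \frac{3}{2} + \frac{47}{6} = \frac{19}{3}$)
$H{\left(17,26 \right)} - V{\left(-29 \right)} = \frac{19}{3} - \frac{21}{-29} = \frac{19}{3} - 21 \left(- \frac{1}{29}\right) = \frac{19}{3} - - \frac{21}{29} = \frac{19}{3} + \frac{21}{29} = \frac{614}{87}$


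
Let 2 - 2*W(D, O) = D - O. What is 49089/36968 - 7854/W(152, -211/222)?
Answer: 130558943847/1238834648 ≈ 105.39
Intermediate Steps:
W(D, O) = 1 + O/2 - D/2 (W(D, O) = 1 - (D - O)/2 = 1 + (O/2 - D/2) = 1 + O/2 - D/2)
49089/36968 - 7854/W(152, -211/222) = 49089/36968 - 7854/(1 + (-211/222)/2 - ½*152) = 49089*(1/36968) - 7854/(1 + (-211*1/222)/2 - 76) = 49089/36968 - 7854/(1 + (½)*(-211/222) - 76) = 49089/36968 - 7854/(1 - 211/444 - 76) = 49089/36968 - 7854/(-33511/444) = 49089/36968 - 7854*(-444/33511) = 49089/36968 + 3487176/33511 = 130558943847/1238834648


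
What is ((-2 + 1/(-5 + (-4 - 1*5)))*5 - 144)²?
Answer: 4669921/196 ≈ 23826.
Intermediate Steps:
((-2 + 1/(-5 + (-4 - 1*5)))*5 - 144)² = ((-2 + 1/(-5 + (-4 - 5)))*5 - 144)² = ((-2 + 1/(-5 - 9))*5 - 144)² = ((-2 + 1/(-14))*5 - 144)² = ((-2 - 1/14)*5 - 144)² = (-29/14*5 - 144)² = (-145/14 - 144)² = (-2161/14)² = 4669921/196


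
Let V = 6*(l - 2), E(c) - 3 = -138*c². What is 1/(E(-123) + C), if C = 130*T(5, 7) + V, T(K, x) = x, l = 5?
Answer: -1/2086871 ≈ -4.7919e-7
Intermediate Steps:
E(c) = 3 - 138*c²
V = 18 (V = 6*(5 - 2) = 6*3 = 18)
C = 928 (C = 130*7 + 18 = 910 + 18 = 928)
1/(E(-123) + C) = 1/((3 - 138*(-123)²) + 928) = 1/((3 - 138*15129) + 928) = 1/((3 - 2087802) + 928) = 1/(-2087799 + 928) = 1/(-2086871) = -1/2086871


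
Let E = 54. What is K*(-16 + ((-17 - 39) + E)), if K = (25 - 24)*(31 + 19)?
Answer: -900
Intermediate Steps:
K = 50 (K = 1*50 = 50)
K*(-16 + ((-17 - 39) + E)) = 50*(-16 + ((-17 - 39) + 54)) = 50*(-16 + (-56 + 54)) = 50*(-16 - 2) = 50*(-18) = -900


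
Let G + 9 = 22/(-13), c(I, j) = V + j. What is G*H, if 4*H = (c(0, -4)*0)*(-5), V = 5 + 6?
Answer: 0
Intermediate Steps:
V = 11
c(I, j) = 11 + j
H = 0 (H = (((11 - 4)*0)*(-5))/4 = ((7*0)*(-5))/4 = (0*(-5))/4 = (1/4)*0 = 0)
G = -139/13 (G = -9 + 22/(-13) = -9 + 22*(-1/13) = -9 - 22/13 = -139/13 ≈ -10.692)
G*H = -139/13*0 = 0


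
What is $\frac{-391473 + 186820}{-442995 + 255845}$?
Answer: $\frac{204653}{187150} \approx 1.0935$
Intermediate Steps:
$\frac{-391473 + 186820}{-442995 + 255845} = - \frac{204653}{-187150} = \left(-204653\right) \left(- \frac{1}{187150}\right) = \frac{204653}{187150}$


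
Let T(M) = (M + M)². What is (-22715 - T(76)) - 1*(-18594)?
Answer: -27225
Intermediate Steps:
T(M) = 4*M² (T(M) = (2*M)² = 4*M²)
(-22715 - T(76)) - 1*(-18594) = (-22715 - 4*76²) - 1*(-18594) = (-22715 - 4*5776) + 18594 = (-22715 - 1*23104) + 18594 = (-22715 - 23104) + 18594 = -45819 + 18594 = -27225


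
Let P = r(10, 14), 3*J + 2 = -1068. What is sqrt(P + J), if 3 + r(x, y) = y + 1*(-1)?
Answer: 4*I*sqrt(195)/3 ≈ 18.619*I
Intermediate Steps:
J = -1070/3 (J = -2/3 + (1/3)*(-1068) = -2/3 - 356 = -1070/3 ≈ -356.67)
r(x, y) = -4 + y (r(x, y) = -3 + (y + 1*(-1)) = -3 + (y - 1) = -3 + (-1 + y) = -4 + y)
P = 10 (P = -4 + 14 = 10)
sqrt(P + J) = sqrt(10 - 1070/3) = sqrt(-1040/3) = 4*I*sqrt(195)/3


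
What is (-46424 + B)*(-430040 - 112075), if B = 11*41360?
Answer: -221473493640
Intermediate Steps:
B = 454960
(-46424 + B)*(-430040 - 112075) = (-46424 + 454960)*(-430040 - 112075) = 408536*(-542115) = -221473493640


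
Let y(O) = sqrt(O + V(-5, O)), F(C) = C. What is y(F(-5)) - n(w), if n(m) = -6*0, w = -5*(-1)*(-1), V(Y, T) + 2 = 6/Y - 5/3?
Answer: 2*I*sqrt(555)/15 ≈ 3.1411*I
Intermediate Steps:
V(Y, T) = -11/3 + 6/Y (V(Y, T) = -2 + (6/Y - 5/3) = -2 + (-5/3 + 6/Y) = -11/3 + 6/Y)
w = -5 (w = 5*(-1) = -5)
n(m) = 0
y(O) = sqrt(-73/15 + O) (y(O) = sqrt(O + (-11/3 + 6/(-5))) = sqrt(O + (-11/3 + 6*(-1/5))) = sqrt(O + (-11/3 - 6/5)) = sqrt(O - 73/15) = sqrt(-73/15 + O))
y(F(-5)) - n(w) = sqrt(-1095 + 225*(-5))/15 - 1*0 = sqrt(-1095 - 1125)/15 + 0 = sqrt(-2220)/15 + 0 = (2*I*sqrt(555))/15 + 0 = 2*I*sqrt(555)/15 + 0 = 2*I*sqrt(555)/15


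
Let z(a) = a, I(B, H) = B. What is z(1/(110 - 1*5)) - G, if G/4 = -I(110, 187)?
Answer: 46201/105 ≈ 440.01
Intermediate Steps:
G = -440 (G = 4*(-1*110) = 4*(-110) = -440)
z(1/(110 - 1*5)) - G = 1/(110 - 1*5) - 1*(-440) = 1/(110 - 5) + 440 = 1/105 + 440 = 46201/105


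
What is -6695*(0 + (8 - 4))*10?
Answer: -267800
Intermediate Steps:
-6695*(0 + (8 - 4))*10 = -6695*(0 + 4)*10 = -26780*10 = -6695*40 = -267800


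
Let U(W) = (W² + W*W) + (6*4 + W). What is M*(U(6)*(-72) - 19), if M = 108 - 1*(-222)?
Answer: -2429790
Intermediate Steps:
M = 330 (M = 108 + 222 = 330)
U(W) = 24 + W + 2*W² (U(W) = (W² + W²) + (24 + W) = 2*W² + (24 + W) = 24 + W + 2*W²)
M*(U(6)*(-72) - 19) = 330*((24 + 6 + 2*6²)*(-72) - 19) = 330*((24 + 6 + 2*36)*(-72) - 19) = 330*((24 + 6 + 72)*(-72) - 19) = 330*(102*(-72) - 19) = 330*(-7344 - 19) = 330*(-7363) = -2429790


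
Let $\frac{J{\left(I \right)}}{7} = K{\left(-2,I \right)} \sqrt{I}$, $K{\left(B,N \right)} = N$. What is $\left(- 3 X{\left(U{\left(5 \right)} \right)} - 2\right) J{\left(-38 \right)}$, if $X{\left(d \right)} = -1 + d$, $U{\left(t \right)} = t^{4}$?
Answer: $498484 i \sqrt{38} \approx 3.0729 \cdot 10^{6} i$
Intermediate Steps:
$J{\left(I \right)} = 7 I^{\frac{3}{2}}$ ($J{\left(I \right)} = 7 I \sqrt{I} = 7 I^{\frac{3}{2}}$)
$\left(- 3 X{\left(U{\left(5 \right)} \right)} - 2\right) J{\left(-38 \right)} = \left(- 3 \left(-1 + 5^{4}\right) - 2\right) 7 \left(-38\right)^{\frac{3}{2}} = \left(- 3 \left(-1 + 625\right) - 2\right) 7 \left(- 38 i \sqrt{38}\right) = \left(\left(-3\right) 624 - 2\right) \left(- 266 i \sqrt{38}\right) = \left(-1872 - 2\right) \left(- 266 i \sqrt{38}\right) = - 1874 \left(- 266 i \sqrt{38}\right) = 498484 i \sqrt{38}$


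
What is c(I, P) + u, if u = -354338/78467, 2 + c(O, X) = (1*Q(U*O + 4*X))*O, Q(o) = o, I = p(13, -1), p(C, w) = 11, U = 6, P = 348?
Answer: 1257942474/78467 ≈ 16031.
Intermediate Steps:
I = 11
c(O, X) = -2 + O*(4*X + 6*O) (c(O, X) = -2 + (1*(6*O + 4*X))*O = -2 + (1*(4*X + 6*O))*O = -2 + (4*X + 6*O)*O = -2 + O*(4*X + 6*O))
u = -354338/78467 (u = -354338*1/78467 = -354338/78467 ≈ -4.5158)
c(I, P) + u = (-2 + 2*11*(2*348 + 3*11)) - 354338/78467 = (-2 + 2*11*(696 + 33)) - 354338/78467 = (-2 + 2*11*729) - 354338/78467 = (-2 + 16038) - 354338/78467 = 16036 - 354338/78467 = 1257942474/78467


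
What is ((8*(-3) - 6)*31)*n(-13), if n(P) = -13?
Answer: 12090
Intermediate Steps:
((8*(-3) - 6)*31)*n(-13) = ((8*(-3) - 6)*31)*(-13) = ((-24 - 6)*31)*(-13) = -30*31*(-13) = -930*(-13) = 12090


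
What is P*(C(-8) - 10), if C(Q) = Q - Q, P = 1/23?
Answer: -10/23 ≈ -0.43478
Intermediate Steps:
P = 1/23 ≈ 0.043478
C(Q) = 0
P*(C(-8) - 10) = (0 - 10)/23 = (1/23)*(-10) = -10/23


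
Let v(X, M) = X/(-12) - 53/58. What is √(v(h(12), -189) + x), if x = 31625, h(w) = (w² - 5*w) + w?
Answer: √106356514/58 ≈ 177.81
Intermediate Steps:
h(w) = w² - 4*w
v(X, M) = -53/58 - X/12 (v(X, M) = X*(-1/12) - 53*1/58 = -X/12 - 53/58 = -53/58 - X/12)
√(v(h(12), -189) + x) = √((-53/58 - (-4 + 12)) + 31625) = √((-53/58 - 8) + 31625) = √(-517/58 + 31625) = √(1833733/58) = √106356514/58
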